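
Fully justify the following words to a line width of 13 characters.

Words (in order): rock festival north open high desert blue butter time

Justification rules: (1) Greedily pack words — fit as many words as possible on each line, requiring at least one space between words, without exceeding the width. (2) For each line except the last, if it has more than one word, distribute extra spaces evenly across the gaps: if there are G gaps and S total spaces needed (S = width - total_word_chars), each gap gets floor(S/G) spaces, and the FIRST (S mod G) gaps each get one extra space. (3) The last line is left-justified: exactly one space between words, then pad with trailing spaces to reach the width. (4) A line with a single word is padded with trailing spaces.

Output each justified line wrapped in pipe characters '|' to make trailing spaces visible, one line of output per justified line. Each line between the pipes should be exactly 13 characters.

Line 1: ['rock', 'festival'] (min_width=13, slack=0)
Line 2: ['north', 'open'] (min_width=10, slack=3)
Line 3: ['high', 'desert'] (min_width=11, slack=2)
Line 4: ['blue', 'butter'] (min_width=11, slack=2)
Line 5: ['time'] (min_width=4, slack=9)

Answer: |rock festival|
|north    open|
|high   desert|
|blue   butter|
|time         |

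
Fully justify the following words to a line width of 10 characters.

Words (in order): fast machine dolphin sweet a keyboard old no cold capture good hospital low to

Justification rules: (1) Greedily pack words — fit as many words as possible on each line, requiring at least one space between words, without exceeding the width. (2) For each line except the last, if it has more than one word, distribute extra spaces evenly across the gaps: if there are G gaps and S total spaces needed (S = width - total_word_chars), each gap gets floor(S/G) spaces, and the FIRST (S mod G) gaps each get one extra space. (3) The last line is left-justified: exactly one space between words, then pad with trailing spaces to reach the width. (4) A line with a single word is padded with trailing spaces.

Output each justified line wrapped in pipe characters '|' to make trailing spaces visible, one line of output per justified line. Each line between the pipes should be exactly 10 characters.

Answer: |fast      |
|machine   |
|dolphin   |
|sweet    a|
|keyboard  |
|old     no|
|cold      |
|capture   |
|good      |
|hospital  |
|low to    |

Derivation:
Line 1: ['fast'] (min_width=4, slack=6)
Line 2: ['machine'] (min_width=7, slack=3)
Line 3: ['dolphin'] (min_width=7, slack=3)
Line 4: ['sweet', 'a'] (min_width=7, slack=3)
Line 5: ['keyboard'] (min_width=8, slack=2)
Line 6: ['old', 'no'] (min_width=6, slack=4)
Line 7: ['cold'] (min_width=4, slack=6)
Line 8: ['capture'] (min_width=7, slack=3)
Line 9: ['good'] (min_width=4, slack=6)
Line 10: ['hospital'] (min_width=8, slack=2)
Line 11: ['low', 'to'] (min_width=6, slack=4)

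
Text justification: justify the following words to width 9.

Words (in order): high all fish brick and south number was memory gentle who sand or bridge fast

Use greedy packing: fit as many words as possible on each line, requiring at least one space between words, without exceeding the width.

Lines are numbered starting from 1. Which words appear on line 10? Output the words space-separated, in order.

Line 1: ['high', 'all'] (min_width=8, slack=1)
Line 2: ['fish'] (min_width=4, slack=5)
Line 3: ['brick', 'and'] (min_width=9, slack=0)
Line 4: ['south'] (min_width=5, slack=4)
Line 5: ['number'] (min_width=6, slack=3)
Line 6: ['was'] (min_width=3, slack=6)
Line 7: ['memory'] (min_width=6, slack=3)
Line 8: ['gentle'] (min_width=6, slack=3)
Line 9: ['who', 'sand'] (min_width=8, slack=1)
Line 10: ['or', 'bridge'] (min_width=9, slack=0)
Line 11: ['fast'] (min_width=4, slack=5)

Answer: or bridge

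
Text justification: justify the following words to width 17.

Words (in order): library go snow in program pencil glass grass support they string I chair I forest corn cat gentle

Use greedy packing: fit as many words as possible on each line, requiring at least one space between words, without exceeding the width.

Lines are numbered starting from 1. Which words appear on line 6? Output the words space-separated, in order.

Answer: forest corn cat

Derivation:
Line 1: ['library', 'go', 'snow'] (min_width=15, slack=2)
Line 2: ['in', 'program', 'pencil'] (min_width=17, slack=0)
Line 3: ['glass', 'grass'] (min_width=11, slack=6)
Line 4: ['support', 'they'] (min_width=12, slack=5)
Line 5: ['string', 'I', 'chair', 'I'] (min_width=16, slack=1)
Line 6: ['forest', 'corn', 'cat'] (min_width=15, slack=2)
Line 7: ['gentle'] (min_width=6, slack=11)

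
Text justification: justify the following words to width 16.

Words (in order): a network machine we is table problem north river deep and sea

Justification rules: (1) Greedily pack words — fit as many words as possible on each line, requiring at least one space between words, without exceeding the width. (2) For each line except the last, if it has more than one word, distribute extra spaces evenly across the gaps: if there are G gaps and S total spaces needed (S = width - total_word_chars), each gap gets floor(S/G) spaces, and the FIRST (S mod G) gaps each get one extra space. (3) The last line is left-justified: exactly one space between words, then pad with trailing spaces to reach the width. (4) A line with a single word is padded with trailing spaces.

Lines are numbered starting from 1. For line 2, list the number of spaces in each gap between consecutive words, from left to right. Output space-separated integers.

Line 1: ['a', 'network'] (min_width=9, slack=7)
Line 2: ['machine', 'we', 'is'] (min_width=13, slack=3)
Line 3: ['table', 'problem'] (min_width=13, slack=3)
Line 4: ['north', 'river', 'deep'] (min_width=16, slack=0)
Line 5: ['and', 'sea'] (min_width=7, slack=9)

Answer: 3 2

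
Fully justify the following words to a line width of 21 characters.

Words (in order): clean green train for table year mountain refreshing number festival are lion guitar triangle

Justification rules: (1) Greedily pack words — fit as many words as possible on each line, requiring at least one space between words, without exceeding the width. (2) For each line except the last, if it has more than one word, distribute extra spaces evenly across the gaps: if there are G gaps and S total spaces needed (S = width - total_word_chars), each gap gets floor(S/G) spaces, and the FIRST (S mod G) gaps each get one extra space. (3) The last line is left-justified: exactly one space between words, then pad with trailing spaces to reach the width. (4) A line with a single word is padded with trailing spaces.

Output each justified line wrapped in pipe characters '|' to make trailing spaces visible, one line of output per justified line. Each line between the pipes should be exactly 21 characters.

Answer: |clean green train for|
|table  year  mountain|
|refreshing     number|
|festival   are   lion|
|guitar triangle      |

Derivation:
Line 1: ['clean', 'green', 'train', 'for'] (min_width=21, slack=0)
Line 2: ['table', 'year', 'mountain'] (min_width=19, slack=2)
Line 3: ['refreshing', 'number'] (min_width=17, slack=4)
Line 4: ['festival', 'are', 'lion'] (min_width=17, slack=4)
Line 5: ['guitar', 'triangle'] (min_width=15, slack=6)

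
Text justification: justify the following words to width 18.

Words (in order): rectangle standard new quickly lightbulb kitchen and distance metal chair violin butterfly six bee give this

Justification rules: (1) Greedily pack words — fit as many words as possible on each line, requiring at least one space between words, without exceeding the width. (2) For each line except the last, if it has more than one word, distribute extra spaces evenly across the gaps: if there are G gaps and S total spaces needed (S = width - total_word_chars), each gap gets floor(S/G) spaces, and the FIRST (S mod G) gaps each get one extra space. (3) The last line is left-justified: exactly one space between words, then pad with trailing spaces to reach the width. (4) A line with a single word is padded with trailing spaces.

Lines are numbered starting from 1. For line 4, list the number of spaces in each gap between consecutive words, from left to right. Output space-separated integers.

Line 1: ['rectangle', 'standard'] (min_width=18, slack=0)
Line 2: ['new', 'quickly'] (min_width=11, slack=7)
Line 3: ['lightbulb', 'kitchen'] (min_width=17, slack=1)
Line 4: ['and', 'distance', 'metal'] (min_width=18, slack=0)
Line 5: ['chair', 'violin'] (min_width=12, slack=6)
Line 6: ['butterfly', 'six', 'bee'] (min_width=17, slack=1)
Line 7: ['give', 'this'] (min_width=9, slack=9)

Answer: 1 1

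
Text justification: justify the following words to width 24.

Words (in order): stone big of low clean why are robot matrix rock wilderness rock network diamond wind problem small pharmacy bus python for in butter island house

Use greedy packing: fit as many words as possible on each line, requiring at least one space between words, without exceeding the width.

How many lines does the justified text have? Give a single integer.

Line 1: ['stone', 'big', 'of', 'low', 'clean'] (min_width=22, slack=2)
Line 2: ['why', 'are', 'robot', 'matrix'] (min_width=20, slack=4)
Line 3: ['rock', 'wilderness', 'rock'] (min_width=20, slack=4)
Line 4: ['network', 'diamond', 'wind'] (min_width=20, slack=4)
Line 5: ['problem', 'small', 'pharmacy'] (min_width=22, slack=2)
Line 6: ['bus', 'python', 'for', 'in', 'butter'] (min_width=24, slack=0)
Line 7: ['island', 'house'] (min_width=12, slack=12)
Total lines: 7

Answer: 7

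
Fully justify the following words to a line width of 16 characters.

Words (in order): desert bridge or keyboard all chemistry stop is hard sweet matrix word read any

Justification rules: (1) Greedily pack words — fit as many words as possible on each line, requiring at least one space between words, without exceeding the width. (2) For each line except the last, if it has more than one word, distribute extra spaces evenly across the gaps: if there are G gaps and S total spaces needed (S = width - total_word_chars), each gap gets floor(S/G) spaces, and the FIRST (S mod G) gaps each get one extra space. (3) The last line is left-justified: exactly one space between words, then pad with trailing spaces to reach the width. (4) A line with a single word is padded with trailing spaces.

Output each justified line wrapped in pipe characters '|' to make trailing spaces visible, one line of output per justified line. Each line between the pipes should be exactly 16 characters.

Answer: |desert bridge or|
|keyboard     all|
|chemistry   stop|
|is   hard  sweet|
|matrix word read|
|any             |

Derivation:
Line 1: ['desert', 'bridge', 'or'] (min_width=16, slack=0)
Line 2: ['keyboard', 'all'] (min_width=12, slack=4)
Line 3: ['chemistry', 'stop'] (min_width=14, slack=2)
Line 4: ['is', 'hard', 'sweet'] (min_width=13, slack=3)
Line 5: ['matrix', 'word', 'read'] (min_width=16, slack=0)
Line 6: ['any'] (min_width=3, slack=13)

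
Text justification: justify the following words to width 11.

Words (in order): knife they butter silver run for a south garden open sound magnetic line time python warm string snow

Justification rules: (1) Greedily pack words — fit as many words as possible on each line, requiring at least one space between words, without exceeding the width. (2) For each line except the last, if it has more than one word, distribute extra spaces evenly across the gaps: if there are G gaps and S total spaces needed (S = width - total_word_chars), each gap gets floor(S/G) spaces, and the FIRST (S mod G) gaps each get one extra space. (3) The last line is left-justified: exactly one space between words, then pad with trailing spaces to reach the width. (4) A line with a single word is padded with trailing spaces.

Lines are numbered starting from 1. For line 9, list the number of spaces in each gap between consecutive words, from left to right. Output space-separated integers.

Answer: 1

Derivation:
Line 1: ['knife', 'they'] (min_width=10, slack=1)
Line 2: ['butter'] (min_width=6, slack=5)
Line 3: ['silver', 'run'] (min_width=10, slack=1)
Line 4: ['for', 'a', 'south'] (min_width=11, slack=0)
Line 5: ['garden', 'open'] (min_width=11, slack=0)
Line 6: ['sound'] (min_width=5, slack=6)
Line 7: ['magnetic'] (min_width=8, slack=3)
Line 8: ['line', 'time'] (min_width=9, slack=2)
Line 9: ['python', 'warm'] (min_width=11, slack=0)
Line 10: ['string', 'snow'] (min_width=11, slack=0)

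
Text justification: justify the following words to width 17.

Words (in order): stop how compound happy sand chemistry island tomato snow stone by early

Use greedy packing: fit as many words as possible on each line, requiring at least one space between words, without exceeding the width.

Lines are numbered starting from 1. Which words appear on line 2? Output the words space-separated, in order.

Answer: happy sand

Derivation:
Line 1: ['stop', 'how', 'compound'] (min_width=17, slack=0)
Line 2: ['happy', 'sand'] (min_width=10, slack=7)
Line 3: ['chemistry', 'island'] (min_width=16, slack=1)
Line 4: ['tomato', 'snow', 'stone'] (min_width=17, slack=0)
Line 5: ['by', 'early'] (min_width=8, slack=9)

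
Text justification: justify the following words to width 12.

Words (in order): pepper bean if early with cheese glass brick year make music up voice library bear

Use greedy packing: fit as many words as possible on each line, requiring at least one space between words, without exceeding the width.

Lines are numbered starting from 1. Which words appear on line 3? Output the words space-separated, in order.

Line 1: ['pepper', 'bean'] (min_width=11, slack=1)
Line 2: ['if', 'early'] (min_width=8, slack=4)
Line 3: ['with', 'cheese'] (min_width=11, slack=1)
Line 4: ['glass', 'brick'] (min_width=11, slack=1)
Line 5: ['year', 'make'] (min_width=9, slack=3)
Line 6: ['music', 'up'] (min_width=8, slack=4)
Line 7: ['voice'] (min_width=5, slack=7)
Line 8: ['library', 'bear'] (min_width=12, slack=0)

Answer: with cheese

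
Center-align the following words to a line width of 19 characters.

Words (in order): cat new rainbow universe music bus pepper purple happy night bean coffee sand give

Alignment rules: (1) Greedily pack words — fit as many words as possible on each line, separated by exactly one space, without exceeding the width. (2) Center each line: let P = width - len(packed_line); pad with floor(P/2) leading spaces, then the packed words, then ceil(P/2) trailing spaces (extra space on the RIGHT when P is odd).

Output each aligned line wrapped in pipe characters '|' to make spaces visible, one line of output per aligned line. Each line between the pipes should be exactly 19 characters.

Answer: |  cat new rainbow  |
|universe music bus |
|pepper purple happy|
| night bean coffee |
|     sand give     |

Derivation:
Line 1: ['cat', 'new', 'rainbow'] (min_width=15, slack=4)
Line 2: ['universe', 'music', 'bus'] (min_width=18, slack=1)
Line 3: ['pepper', 'purple', 'happy'] (min_width=19, slack=0)
Line 4: ['night', 'bean', 'coffee'] (min_width=17, slack=2)
Line 5: ['sand', 'give'] (min_width=9, slack=10)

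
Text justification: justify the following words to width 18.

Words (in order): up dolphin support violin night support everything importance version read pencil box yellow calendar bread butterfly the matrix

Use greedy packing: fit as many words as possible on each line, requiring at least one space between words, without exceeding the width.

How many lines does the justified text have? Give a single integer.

Answer: 8

Derivation:
Line 1: ['up', 'dolphin', 'support'] (min_width=18, slack=0)
Line 2: ['violin', 'night'] (min_width=12, slack=6)
Line 3: ['support', 'everything'] (min_width=18, slack=0)
Line 4: ['importance', 'version'] (min_width=18, slack=0)
Line 5: ['read', 'pencil', 'box'] (min_width=15, slack=3)
Line 6: ['yellow', 'calendar'] (min_width=15, slack=3)
Line 7: ['bread', 'butterfly'] (min_width=15, slack=3)
Line 8: ['the', 'matrix'] (min_width=10, slack=8)
Total lines: 8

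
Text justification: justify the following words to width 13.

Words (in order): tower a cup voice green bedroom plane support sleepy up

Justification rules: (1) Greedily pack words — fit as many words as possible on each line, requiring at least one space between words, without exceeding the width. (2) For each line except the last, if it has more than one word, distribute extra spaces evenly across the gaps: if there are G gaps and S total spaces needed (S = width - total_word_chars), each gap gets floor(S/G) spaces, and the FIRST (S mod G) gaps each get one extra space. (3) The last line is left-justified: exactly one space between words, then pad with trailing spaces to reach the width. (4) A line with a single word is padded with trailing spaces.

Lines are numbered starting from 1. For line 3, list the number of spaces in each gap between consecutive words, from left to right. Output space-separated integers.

Line 1: ['tower', 'a', 'cup'] (min_width=11, slack=2)
Line 2: ['voice', 'green'] (min_width=11, slack=2)
Line 3: ['bedroom', 'plane'] (min_width=13, slack=0)
Line 4: ['support'] (min_width=7, slack=6)
Line 5: ['sleepy', 'up'] (min_width=9, slack=4)

Answer: 1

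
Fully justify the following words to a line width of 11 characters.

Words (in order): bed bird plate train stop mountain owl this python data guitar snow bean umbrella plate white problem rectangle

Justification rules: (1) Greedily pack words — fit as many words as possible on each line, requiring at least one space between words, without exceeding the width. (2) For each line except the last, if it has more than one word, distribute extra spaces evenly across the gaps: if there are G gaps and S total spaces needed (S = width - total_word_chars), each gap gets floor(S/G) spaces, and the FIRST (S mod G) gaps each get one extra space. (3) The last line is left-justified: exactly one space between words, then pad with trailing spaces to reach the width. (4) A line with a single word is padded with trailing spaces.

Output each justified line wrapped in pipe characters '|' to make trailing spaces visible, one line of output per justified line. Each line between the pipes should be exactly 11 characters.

Answer: |bed    bird|
|plate train|
|stop       |
|mountain   |
|owl    this|
|python data|
|guitar snow|
|bean       |
|umbrella   |
|plate white|
|problem    |
|rectangle  |

Derivation:
Line 1: ['bed', 'bird'] (min_width=8, slack=3)
Line 2: ['plate', 'train'] (min_width=11, slack=0)
Line 3: ['stop'] (min_width=4, slack=7)
Line 4: ['mountain'] (min_width=8, slack=3)
Line 5: ['owl', 'this'] (min_width=8, slack=3)
Line 6: ['python', 'data'] (min_width=11, slack=0)
Line 7: ['guitar', 'snow'] (min_width=11, slack=0)
Line 8: ['bean'] (min_width=4, slack=7)
Line 9: ['umbrella'] (min_width=8, slack=3)
Line 10: ['plate', 'white'] (min_width=11, slack=0)
Line 11: ['problem'] (min_width=7, slack=4)
Line 12: ['rectangle'] (min_width=9, slack=2)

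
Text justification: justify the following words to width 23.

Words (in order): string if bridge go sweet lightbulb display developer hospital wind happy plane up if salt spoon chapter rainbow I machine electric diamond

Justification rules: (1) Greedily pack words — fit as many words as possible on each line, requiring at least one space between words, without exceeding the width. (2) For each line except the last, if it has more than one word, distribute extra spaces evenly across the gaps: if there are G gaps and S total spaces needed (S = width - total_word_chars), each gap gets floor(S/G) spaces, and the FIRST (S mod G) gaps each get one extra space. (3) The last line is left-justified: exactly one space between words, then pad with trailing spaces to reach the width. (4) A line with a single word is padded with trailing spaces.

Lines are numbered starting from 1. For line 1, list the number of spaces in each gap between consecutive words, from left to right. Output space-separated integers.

Line 1: ['string', 'if', 'bridge', 'go'] (min_width=19, slack=4)
Line 2: ['sweet', 'lightbulb', 'display'] (min_width=23, slack=0)
Line 3: ['developer', 'hospital', 'wind'] (min_width=23, slack=0)
Line 4: ['happy', 'plane', 'up', 'if', 'salt'] (min_width=22, slack=1)
Line 5: ['spoon', 'chapter', 'rainbow', 'I'] (min_width=23, slack=0)
Line 6: ['machine', 'electric'] (min_width=16, slack=7)
Line 7: ['diamond'] (min_width=7, slack=16)

Answer: 3 2 2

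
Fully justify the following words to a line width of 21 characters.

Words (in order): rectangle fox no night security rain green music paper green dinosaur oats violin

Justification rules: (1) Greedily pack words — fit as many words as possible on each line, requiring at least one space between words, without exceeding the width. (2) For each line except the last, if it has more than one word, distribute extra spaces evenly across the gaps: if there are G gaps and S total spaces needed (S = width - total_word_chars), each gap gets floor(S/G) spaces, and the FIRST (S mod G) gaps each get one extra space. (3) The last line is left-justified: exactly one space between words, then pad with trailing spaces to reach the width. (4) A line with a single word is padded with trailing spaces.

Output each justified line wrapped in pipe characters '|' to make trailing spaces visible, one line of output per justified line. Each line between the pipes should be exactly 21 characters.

Answer: |rectangle    fox   no|
|night  security  rain|
|green   music   paper|
|green  dinosaur  oats|
|violin               |

Derivation:
Line 1: ['rectangle', 'fox', 'no'] (min_width=16, slack=5)
Line 2: ['night', 'security', 'rain'] (min_width=19, slack=2)
Line 3: ['green', 'music', 'paper'] (min_width=17, slack=4)
Line 4: ['green', 'dinosaur', 'oats'] (min_width=19, slack=2)
Line 5: ['violin'] (min_width=6, slack=15)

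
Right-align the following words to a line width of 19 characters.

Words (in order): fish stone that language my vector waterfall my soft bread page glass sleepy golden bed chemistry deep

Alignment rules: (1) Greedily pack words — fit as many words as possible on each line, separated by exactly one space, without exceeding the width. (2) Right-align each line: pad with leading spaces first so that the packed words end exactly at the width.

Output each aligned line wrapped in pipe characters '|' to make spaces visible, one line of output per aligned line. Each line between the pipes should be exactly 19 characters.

Line 1: ['fish', 'stone', 'that'] (min_width=15, slack=4)
Line 2: ['language', 'my', 'vector'] (min_width=18, slack=1)
Line 3: ['waterfall', 'my', 'soft'] (min_width=17, slack=2)
Line 4: ['bread', 'page', 'glass'] (min_width=16, slack=3)
Line 5: ['sleepy', 'golden', 'bed'] (min_width=17, slack=2)
Line 6: ['chemistry', 'deep'] (min_width=14, slack=5)

Answer: |    fish stone that|
| language my vector|
|  waterfall my soft|
|   bread page glass|
|  sleepy golden bed|
|     chemistry deep|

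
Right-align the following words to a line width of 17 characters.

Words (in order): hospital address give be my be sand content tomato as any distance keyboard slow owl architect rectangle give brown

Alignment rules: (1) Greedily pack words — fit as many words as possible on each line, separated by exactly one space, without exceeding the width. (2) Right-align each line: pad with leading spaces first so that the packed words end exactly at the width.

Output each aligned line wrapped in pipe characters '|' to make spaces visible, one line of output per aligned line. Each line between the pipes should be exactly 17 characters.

Line 1: ['hospital', 'address'] (min_width=16, slack=1)
Line 2: ['give', 'be', 'my', 'be'] (min_width=13, slack=4)
Line 3: ['sand', 'content'] (min_width=12, slack=5)
Line 4: ['tomato', 'as', 'any'] (min_width=13, slack=4)
Line 5: ['distance', 'keyboard'] (min_width=17, slack=0)
Line 6: ['slow', 'owl'] (min_width=8, slack=9)
Line 7: ['architect'] (min_width=9, slack=8)
Line 8: ['rectangle', 'give'] (min_width=14, slack=3)
Line 9: ['brown'] (min_width=5, slack=12)

Answer: | hospital address|
|    give be my be|
|     sand content|
|    tomato as any|
|distance keyboard|
|         slow owl|
|        architect|
|   rectangle give|
|            brown|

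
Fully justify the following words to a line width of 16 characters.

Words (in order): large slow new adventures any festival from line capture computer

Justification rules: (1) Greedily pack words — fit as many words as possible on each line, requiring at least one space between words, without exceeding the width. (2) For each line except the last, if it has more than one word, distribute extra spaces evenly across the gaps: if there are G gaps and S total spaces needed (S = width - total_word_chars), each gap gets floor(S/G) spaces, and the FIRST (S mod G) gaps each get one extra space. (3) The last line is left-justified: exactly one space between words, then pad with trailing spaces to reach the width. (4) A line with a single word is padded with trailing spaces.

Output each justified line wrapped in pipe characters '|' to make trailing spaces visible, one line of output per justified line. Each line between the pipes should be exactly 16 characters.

Answer: |large  slow  new|
|adventures   any|
|festival    from|
|line     capture|
|computer        |

Derivation:
Line 1: ['large', 'slow', 'new'] (min_width=14, slack=2)
Line 2: ['adventures', 'any'] (min_width=14, slack=2)
Line 3: ['festival', 'from'] (min_width=13, slack=3)
Line 4: ['line', 'capture'] (min_width=12, slack=4)
Line 5: ['computer'] (min_width=8, slack=8)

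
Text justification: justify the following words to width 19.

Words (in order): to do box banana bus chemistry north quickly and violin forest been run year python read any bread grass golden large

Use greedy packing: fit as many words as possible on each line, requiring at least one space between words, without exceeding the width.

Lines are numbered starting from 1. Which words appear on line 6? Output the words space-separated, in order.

Answer: any bread grass

Derivation:
Line 1: ['to', 'do', 'box', 'banana'] (min_width=16, slack=3)
Line 2: ['bus', 'chemistry', 'north'] (min_width=19, slack=0)
Line 3: ['quickly', 'and', 'violin'] (min_width=18, slack=1)
Line 4: ['forest', 'been', 'run'] (min_width=15, slack=4)
Line 5: ['year', 'python', 'read'] (min_width=16, slack=3)
Line 6: ['any', 'bread', 'grass'] (min_width=15, slack=4)
Line 7: ['golden', 'large'] (min_width=12, slack=7)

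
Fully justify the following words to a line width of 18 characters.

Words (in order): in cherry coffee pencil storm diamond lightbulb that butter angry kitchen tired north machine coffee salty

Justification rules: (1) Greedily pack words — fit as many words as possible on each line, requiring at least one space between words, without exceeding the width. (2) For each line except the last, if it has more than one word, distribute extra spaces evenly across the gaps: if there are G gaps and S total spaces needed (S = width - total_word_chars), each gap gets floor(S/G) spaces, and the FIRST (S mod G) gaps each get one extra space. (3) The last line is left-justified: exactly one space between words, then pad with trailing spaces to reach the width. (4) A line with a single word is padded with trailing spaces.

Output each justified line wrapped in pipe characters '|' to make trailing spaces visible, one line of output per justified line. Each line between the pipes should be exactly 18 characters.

Line 1: ['in', 'cherry', 'coffee'] (min_width=16, slack=2)
Line 2: ['pencil', 'storm'] (min_width=12, slack=6)
Line 3: ['diamond', 'lightbulb'] (min_width=17, slack=1)
Line 4: ['that', 'butter', 'angry'] (min_width=17, slack=1)
Line 5: ['kitchen', 'tired'] (min_width=13, slack=5)
Line 6: ['north', 'machine'] (min_width=13, slack=5)
Line 7: ['coffee', 'salty'] (min_width=12, slack=6)

Answer: |in  cherry  coffee|
|pencil       storm|
|diamond  lightbulb|
|that  butter angry|
|kitchen      tired|
|north      machine|
|coffee salty      |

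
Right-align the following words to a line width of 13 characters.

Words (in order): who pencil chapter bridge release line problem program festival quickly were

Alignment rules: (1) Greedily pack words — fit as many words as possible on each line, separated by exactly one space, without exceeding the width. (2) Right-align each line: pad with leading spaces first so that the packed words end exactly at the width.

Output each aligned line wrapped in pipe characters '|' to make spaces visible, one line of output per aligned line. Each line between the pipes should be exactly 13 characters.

Answer: |   who pencil|
|      chapter|
|       bridge|
| release line|
|      problem|
|      program|
|     festival|
| quickly were|

Derivation:
Line 1: ['who', 'pencil'] (min_width=10, slack=3)
Line 2: ['chapter'] (min_width=7, slack=6)
Line 3: ['bridge'] (min_width=6, slack=7)
Line 4: ['release', 'line'] (min_width=12, slack=1)
Line 5: ['problem'] (min_width=7, slack=6)
Line 6: ['program'] (min_width=7, slack=6)
Line 7: ['festival'] (min_width=8, slack=5)
Line 8: ['quickly', 'were'] (min_width=12, slack=1)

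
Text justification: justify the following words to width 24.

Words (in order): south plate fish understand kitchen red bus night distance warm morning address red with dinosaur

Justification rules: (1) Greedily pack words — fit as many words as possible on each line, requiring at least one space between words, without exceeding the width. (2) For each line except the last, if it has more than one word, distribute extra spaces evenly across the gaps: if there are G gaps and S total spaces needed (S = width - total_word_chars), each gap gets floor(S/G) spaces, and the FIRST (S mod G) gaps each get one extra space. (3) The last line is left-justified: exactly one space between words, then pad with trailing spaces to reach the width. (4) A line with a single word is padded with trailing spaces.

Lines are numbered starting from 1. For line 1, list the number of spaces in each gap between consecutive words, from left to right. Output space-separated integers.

Line 1: ['south', 'plate', 'fish'] (min_width=16, slack=8)
Line 2: ['understand', 'kitchen', 'red'] (min_width=22, slack=2)
Line 3: ['bus', 'night', 'distance', 'warm'] (min_width=23, slack=1)
Line 4: ['morning', 'address', 'red', 'with'] (min_width=24, slack=0)
Line 5: ['dinosaur'] (min_width=8, slack=16)

Answer: 5 5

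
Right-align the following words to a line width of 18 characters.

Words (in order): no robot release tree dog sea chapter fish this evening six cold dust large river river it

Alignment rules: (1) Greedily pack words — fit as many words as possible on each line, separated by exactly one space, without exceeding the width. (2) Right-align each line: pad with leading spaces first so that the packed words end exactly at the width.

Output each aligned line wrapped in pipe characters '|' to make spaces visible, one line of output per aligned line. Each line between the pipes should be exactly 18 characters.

Answer: |  no robot release|
|      tree dog sea|
| chapter fish this|
|  evening six cold|
|  dust large river|
|          river it|

Derivation:
Line 1: ['no', 'robot', 'release'] (min_width=16, slack=2)
Line 2: ['tree', 'dog', 'sea'] (min_width=12, slack=6)
Line 3: ['chapter', 'fish', 'this'] (min_width=17, slack=1)
Line 4: ['evening', 'six', 'cold'] (min_width=16, slack=2)
Line 5: ['dust', 'large', 'river'] (min_width=16, slack=2)
Line 6: ['river', 'it'] (min_width=8, slack=10)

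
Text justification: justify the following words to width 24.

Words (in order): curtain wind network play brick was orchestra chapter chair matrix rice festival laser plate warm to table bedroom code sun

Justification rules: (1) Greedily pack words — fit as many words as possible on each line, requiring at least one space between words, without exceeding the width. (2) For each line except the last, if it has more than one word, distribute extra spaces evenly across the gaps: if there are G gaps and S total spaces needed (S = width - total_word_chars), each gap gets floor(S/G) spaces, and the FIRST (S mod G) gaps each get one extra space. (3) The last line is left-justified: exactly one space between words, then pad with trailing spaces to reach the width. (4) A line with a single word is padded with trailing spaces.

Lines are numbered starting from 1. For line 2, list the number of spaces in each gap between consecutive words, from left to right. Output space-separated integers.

Line 1: ['curtain', 'wind', 'network'] (min_width=20, slack=4)
Line 2: ['play', 'brick', 'was', 'orchestra'] (min_width=24, slack=0)
Line 3: ['chapter', 'chair', 'matrix'] (min_width=20, slack=4)
Line 4: ['rice', 'festival', 'laser'] (min_width=19, slack=5)
Line 5: ['plate', 'warm', 'to', 'table'] (min_width=19, slack=5)
Line 6: ['bedroom', 'code', 'sun'] (min_width=16, slack=8)

Answer: 1 1 1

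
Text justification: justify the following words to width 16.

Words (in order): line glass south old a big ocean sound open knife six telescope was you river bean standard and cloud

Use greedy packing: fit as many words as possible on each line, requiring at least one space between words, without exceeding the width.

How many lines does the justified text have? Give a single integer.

Answer: 7

Derivation:
Line 1: ['line', 'glass', 'south'] (min_width=16, slack=0)
Line 2: ['old', 'a', 'big', 'ocean'] (min_width=15, slack=1)
Line 3: ['sound', 'open', 'knife'] (min_width=16, slack=0)
Line 4: ['six', 'telescope'] (min_width=13, slack=3)
Line 5: ['was', 'you', 'river'] (min_width=13, slack=3)
Line 6: ['bean', 'standard'] (min_width=13, slack=3)
Line 7: ['and', 'cloud'] (min_width=9, slack=7)
Total lines: 7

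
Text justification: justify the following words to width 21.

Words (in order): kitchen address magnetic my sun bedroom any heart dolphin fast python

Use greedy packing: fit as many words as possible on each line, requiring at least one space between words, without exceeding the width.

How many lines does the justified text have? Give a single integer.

Line 1: ['kitchen', 'address'] (min_width=15, slack=6)
Line 2: ['magnetic', 'my', 'sun'] (min_width=15, slack=6)
Line 3: ['bedroom', 'any', 'heart'] (min_width=17, slack=4)
Line 4: ['dolphin', 'fast', 'python'] (min_width=19, slack=2)
Total lines: 4

Answer: 4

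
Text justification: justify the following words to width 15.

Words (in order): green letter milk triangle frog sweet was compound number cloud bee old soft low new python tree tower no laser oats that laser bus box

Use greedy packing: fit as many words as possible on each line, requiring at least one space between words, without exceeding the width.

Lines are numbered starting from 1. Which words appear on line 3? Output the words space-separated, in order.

Answer: frog sweet was

Derivation:
Line 1: ['green', 'letter'] (min_width=12, slack=3)
Line 2: ['milk', 'triangle'] (min_width=13, slack=2)
Line 3: ['frog', 'sweet', 'was'] (min_width=14, slack=1)
Line 4: ['compound', 'number'] (min_width=15, slack=0)
Line 5: ['cloud', 'bee', 'old'] (min_width=13, slack=2)
Line 6: ['soft', 'low', 'new'] (min_width=12, slack=3)
Line 7: ['python', 'tree'] (min_width=11, slack=4)
Line 8: ['tower', 'no', 'laser'] (min_width=14, slack=1)
Line 9: ['oats', 'that', 'laser'] (min_width=15, slack=0)
Line 10: ['bus', 'box'] (min_width=7, slack=8)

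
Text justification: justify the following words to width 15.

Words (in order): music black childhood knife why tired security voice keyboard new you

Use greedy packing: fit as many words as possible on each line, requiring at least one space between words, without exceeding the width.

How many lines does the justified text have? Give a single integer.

Answer: 6

Derivation:
Line 1: ['music', 'black'] (min_width=11, slack=4)
Line 2: ['childhood', 'knife'] (min_width=15, slack=0)
Line 3: ['why', 'tired'] (min_width=9, slack=6)
Line 4: ['security', 'voice'] (min_width=14, slack=1)
Line 5: ['keyboard', 'new'] (min_width=12, slack=3)
Line 6: ['you'] (min_width=3, slack=12)
Total lines: 6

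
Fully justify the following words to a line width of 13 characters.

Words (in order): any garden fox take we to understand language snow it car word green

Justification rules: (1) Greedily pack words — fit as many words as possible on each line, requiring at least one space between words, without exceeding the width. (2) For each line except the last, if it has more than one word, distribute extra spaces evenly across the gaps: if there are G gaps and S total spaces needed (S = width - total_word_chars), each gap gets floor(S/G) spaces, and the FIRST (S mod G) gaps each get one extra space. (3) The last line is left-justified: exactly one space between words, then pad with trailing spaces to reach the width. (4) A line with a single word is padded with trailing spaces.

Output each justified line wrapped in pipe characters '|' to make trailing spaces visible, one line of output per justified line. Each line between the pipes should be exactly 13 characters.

Answer: |any    garden|
|fox  take  we|
|to understand|
|language snow|
|it  car  word|
|green        |

Derivation:
Line 1: ['any', 'garden'] (min_width=10, slack=3)
Line 2: ['fox', 'take', 'we'] (min_width=11, slack=2)
Line 3: ['to', 'understand'] (min_width=13, slack=0)
Line 4: ['language', 'snow'] (min_width=13, slack=0)
Line 5: ['it', 'car', 'word'] (min_width=11, slack=2)
Line 6: ['green'] (min_width=5, slack=8)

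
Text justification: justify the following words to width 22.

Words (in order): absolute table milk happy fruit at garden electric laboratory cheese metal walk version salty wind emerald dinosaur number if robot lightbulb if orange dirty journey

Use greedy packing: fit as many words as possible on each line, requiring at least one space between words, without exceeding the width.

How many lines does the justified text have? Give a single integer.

Answer: 9

Derivation:
Line 1: ['absolute', 'table', 'milk'] (min_width=19, slack=3)
Line 2: ['happy', 'fruit', 'at', 'garden'] (min_width=21, slack=1)
Line 3: ['electric', 'laboratory'] (min_width=19, slack=3)
Line 4: ['cheese', 'metal', 'walk'] (min_width=17, slack=5)
Line 5: ['version', 'salty', 'wind'] (min_width=18, slack=4)
Line 6: ['emerald', 'dinosaur'] (min_width=16, slack=6)
Line 7: ['number', 'if', 'robot'] (min_width=15, slack=7)
Line 8: ['lightbulb', 'if', 'orange'] (min_width=19, slack=3)
Line 9: ['dirty', 'journey'] (min_width=13, slack=9)
Total lines: 9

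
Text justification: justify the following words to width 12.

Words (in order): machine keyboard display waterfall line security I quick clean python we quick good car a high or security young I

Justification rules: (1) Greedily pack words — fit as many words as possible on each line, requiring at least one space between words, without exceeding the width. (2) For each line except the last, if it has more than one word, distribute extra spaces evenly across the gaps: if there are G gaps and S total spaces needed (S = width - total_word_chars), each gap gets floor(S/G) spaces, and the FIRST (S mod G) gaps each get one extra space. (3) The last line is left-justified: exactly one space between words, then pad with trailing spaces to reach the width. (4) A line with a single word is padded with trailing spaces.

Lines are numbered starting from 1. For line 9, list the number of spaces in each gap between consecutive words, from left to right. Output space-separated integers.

Line 1: ['machine'] (min_width=7, slack=5)
Line 2: ['keyboard'] (min_width=8, slack=4)
Line 3: ['display'] (min_width=7, slack=5)
Line 4: ['waterfall'] (min_width=9, slack=3)
Line 5: ['line'] (min_width=4, slack=8)
Line 6: ['security', 'I'] (min_width=10, slack=2)
Line 7: ['quick', 'clean'] (min_width=11, slack=1)
Line 8: ['python', 'we'] (min_width=9, slack=3)
Line 9: ['quick', 'good'] (min_width=10, slack=2)
Line 10: ['car', 'a', 'high'] (min_width=10, slack=2)
Line 11: ['or', 'security'] (min_width=11, slack=1)
Line 12: ['young', 'I'] (min_width=7, slack=5)

Answer: 3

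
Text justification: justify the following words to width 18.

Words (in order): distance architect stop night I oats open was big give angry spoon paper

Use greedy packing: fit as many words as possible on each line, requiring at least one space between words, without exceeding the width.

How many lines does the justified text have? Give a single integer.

Answer: 4

Derivation:
Line 1: ['distance', 'architect'] (min_width=18, slack=0)
Line 2: ['stop', 'night', 'I', 'oats'] (min_width=17, slack=1)
Line 3: ['open', 'was', 'big', 'give'] (min_width=17, slack=1)
Line 4: ['angry', 'spoon', 'paper'] (min_width=17, slack=1)
Total lines: 4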